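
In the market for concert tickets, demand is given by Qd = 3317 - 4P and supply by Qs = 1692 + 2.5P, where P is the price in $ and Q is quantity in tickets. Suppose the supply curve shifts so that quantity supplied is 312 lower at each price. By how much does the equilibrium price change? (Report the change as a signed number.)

ΔP = 48

Set Qd = Qs: 3317 - 4P = 1692 + 2.5P, so 1625 = 6.5P and P* = 250.
Then Q* = 3317 - 4(250) = 2317.
After the shift, supply is Qs = 1380 + 2.5P.
New equilibrium: 1937 = 6.5P, so P = 298 and Q = 2125.
ΔP = 298 - 250 = 48.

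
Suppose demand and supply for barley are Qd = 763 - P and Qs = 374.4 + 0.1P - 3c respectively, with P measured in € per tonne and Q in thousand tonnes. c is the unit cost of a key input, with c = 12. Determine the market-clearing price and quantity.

P* = 386, Q* = 377

With c = 12, supply is Qs = 338.4 + 0.1P.
At equilibrium Qd = Qs, so 763 - P = 338.4 + 0.1P; collecting terms, 424.6 = 1.1P and P* = 386.
Plugging P* into demand: Q* = 763 - 386 = 377.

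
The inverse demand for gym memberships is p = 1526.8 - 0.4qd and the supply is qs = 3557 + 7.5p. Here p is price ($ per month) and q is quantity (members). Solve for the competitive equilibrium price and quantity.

p* = 26, q* = 3752

Inverting to quantity form: qd = 3817 - 2.5p.
At equilibrium qd = qs, so 3817 - 2.5p = 3557 + 7.5p; collecting terms, 260 = 10p and p* = 26.
Then q* = 3817 - 2.5(26) = 3752.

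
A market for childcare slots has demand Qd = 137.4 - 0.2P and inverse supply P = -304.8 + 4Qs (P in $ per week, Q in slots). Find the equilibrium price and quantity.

In direct form, Qs = 76.2 + 0.25P.
The market clears where 137.4 - 0.2P = 76.2 + 0.25P. Rearranging, 0.45P = 61.2, hence P* = 136.
Plugging P* into demand: Q* = 137.4 - 0.2(136) = 110.2.

P* = 136, Q* = 110.2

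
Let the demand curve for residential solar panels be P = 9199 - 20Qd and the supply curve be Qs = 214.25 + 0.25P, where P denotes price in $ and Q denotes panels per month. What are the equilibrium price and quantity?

P* = 819, Q* = 419

Solving each curve for Q: Qd = 459.95 - 0.05P.
Equating demand and supply, 459.95 - 0.05P = 214.25 + 0.25P gives 0.3P = 245.7, so P* = 819.
Plugging P* into demand: Q* = 459.95 - 0.05(819) = 419.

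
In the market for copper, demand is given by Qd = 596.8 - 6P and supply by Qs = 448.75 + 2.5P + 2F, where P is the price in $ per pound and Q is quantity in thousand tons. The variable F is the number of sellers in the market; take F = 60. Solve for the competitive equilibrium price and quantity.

With F = 60, supply is Qs = 568.75 + 2.5P.
Set Qd = Qs: 596.8 - 6P = 568.75 + 2.5P, so 28.05 = 8.5P and P* = 3.3.
Then Q* = 596.8 - 6(3.3) = 577.

P* = 3.3, Q* = 577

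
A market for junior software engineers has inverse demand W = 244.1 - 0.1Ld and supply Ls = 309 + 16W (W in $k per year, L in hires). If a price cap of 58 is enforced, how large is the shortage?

Shortage = 624

Rewriting in direct form: Ld = 2441 - 10W.
At W = 58: Ld = 1861 and Ls = 1237.
Shortage = Ld - Ls = 1861 - 1237 = 624.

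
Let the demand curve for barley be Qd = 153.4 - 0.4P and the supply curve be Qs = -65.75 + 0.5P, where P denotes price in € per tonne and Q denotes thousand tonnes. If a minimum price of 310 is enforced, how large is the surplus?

Evaluating both curves at the floor price 310 gives Qd = 29.4, Qs = 89.25.
Surplus = Qs - Qd = 89.25 - 29.4 = 59.85.

Surplus = 59.85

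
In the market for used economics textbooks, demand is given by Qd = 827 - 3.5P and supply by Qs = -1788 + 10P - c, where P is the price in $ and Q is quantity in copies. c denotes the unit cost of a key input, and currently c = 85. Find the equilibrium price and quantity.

P* = 200, Q* = 127

With c = 85, supply is Qs = -1873 + 10P.
Set Qd = Qs: 827 - 3.5P = -1873 + 10P, so 2700 = 13.5P and P* = 200.
From the demand curve, Q* = 827 - 3.5(200) = 127.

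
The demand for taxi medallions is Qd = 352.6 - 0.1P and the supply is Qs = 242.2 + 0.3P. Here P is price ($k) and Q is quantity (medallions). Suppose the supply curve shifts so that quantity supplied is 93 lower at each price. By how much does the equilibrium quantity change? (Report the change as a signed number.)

At equilibrium Qd = Qs, so 352.6 - 0.1P = 242.2 + 0.3P; collecting terms, 110.4 = 0.4P and P* = 276.
Then Q* = 352.6 - 0.1(276) = 325.
After the shift, supply is Qs = 149.2 + 0.3P.
Re-solving, 0.4P = 203.4 gives P = 508.5 and Q = 301.75.
ΔQ = 301.75 - 325 = -23.25.

ΔQ = -23.25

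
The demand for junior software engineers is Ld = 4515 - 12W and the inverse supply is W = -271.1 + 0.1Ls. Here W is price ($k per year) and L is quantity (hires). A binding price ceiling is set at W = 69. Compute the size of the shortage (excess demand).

Rewriting in direct form: Ls = 2711 + 10W.
With W fixed at 69, quantity demanded is 3687 and quantity supplied is 3401.
Shortage = Ld - Ls = 3687 - 3401 = 286.

Shortage = 286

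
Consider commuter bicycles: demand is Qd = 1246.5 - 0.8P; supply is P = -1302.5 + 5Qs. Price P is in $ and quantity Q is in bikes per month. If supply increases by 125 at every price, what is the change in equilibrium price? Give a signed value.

ΔP = -125

In direct form, Qs = 260.5 + 0.2P.
Equating demand and supply, 1246.5 - 0.8P = 260.5 + 0.2P gives P = 986, so P* = 986.
Plugging P* into demand: Q* = 1246.5 - 0.8(986) = 457.7.
After the shift, supply is Qs = 385.5 + 0.2P.
The new intersection has 861 = P, i.e. P = 861, Q = 557.7.
ΔP = 861 - 986 = -125.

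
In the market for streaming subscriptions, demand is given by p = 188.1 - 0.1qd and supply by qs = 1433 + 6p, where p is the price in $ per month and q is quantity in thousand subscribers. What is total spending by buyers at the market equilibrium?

Solving each curve for q: qd = 1881 - 10p.
Equating demand and supply, 1881 - 10p = 1433 + 6p gives 16p = 448, so p* = 28.
Substitute back: q* = 1881 - 10(28) = 1601.
Total spending by buyers = p* × q* = 28 × 1601 = 44828.

Total spending by buyers = 44828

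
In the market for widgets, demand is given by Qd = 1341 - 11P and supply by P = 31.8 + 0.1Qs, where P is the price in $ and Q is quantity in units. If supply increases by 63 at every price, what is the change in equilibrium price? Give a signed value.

Solving each curve for Q: Qs = -318 + 10P.
Equating demand and supply, 1341 - 11P = -318 + 10P gives 21P = 1659, so P* = 79.
Plugging P* into demand: Q* = 1341 - 11(79) = 472.
After the shift, supply is Qs = -255 + 10P.
Re-solving, 21P = 1596 gives P = 76 and Q = 505.
ΔP = 76 - 79 = -3.

ΔP = -3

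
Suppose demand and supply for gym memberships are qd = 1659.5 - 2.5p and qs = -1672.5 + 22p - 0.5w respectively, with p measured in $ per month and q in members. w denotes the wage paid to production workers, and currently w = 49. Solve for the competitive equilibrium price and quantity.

With w = 49, supply is qs = -1697 + 22p.
Equating demand and supply, 1659.5 - 2.5p = -1697 + 22p gives 24.5p = 3356.5, so p* = 137.
Plugging p* into demand: q* = 1659.5 - 2.5(137) = 1317.

p* = 137, q* = 1317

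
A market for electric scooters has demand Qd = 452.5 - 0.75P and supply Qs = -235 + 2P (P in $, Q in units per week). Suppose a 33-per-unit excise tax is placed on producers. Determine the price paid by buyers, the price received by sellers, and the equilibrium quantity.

P_b = 274, P_s = 241, Q = 247

The tax drives a wedge P_b - P_s = 33. Substituting P_s = P_b - 33 into supply: Qs = -301 + 2P_b.
Equate demand and the shifted supply: 452.5 - 0.75P_b = -301 + 2P_b, giving 2.75P_b = 753.5, so P_b = 274.
So P_s = 241 and the quantity traded is Q = 452.5 - 0.75(274) = 247.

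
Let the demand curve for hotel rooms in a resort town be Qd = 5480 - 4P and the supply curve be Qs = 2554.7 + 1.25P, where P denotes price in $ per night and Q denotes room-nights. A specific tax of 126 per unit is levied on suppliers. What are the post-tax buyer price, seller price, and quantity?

With a tax of 126 on suppliers, they supply based on the net price P_s = P_b - 126, so Qs = 2397.2 + 1.25P_b.
Equate demand and the shifted supply: 5480 - 4P_b = 2397.2 + 1.25P_b, giving 5.25P_b = 3082.8, so P_b = 587.2.
Then P_s = 587.2 - 126 = 461.2 and Q = 5480 - 4(587.2) = 3131.2.

P_b = 587.2, P_s = 461.2, Q = 3131.2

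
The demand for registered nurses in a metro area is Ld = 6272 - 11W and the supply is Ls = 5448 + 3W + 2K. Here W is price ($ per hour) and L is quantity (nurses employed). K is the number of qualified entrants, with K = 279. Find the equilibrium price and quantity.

With K = 279, supply is Ls = 6006 + 3W.
Set Ld = Ls: 6272 - 11W = 6006 + 3W, so 266 = 14W and W* = 19.
Then L* = 6272 - 11(19) = 6063.

W* = 19, L* = 6063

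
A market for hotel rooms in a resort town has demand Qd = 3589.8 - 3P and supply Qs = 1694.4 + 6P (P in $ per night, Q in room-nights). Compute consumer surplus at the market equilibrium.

Set Qd = Qs: 3589.8 - 3P = 1694.4 + 6P, so 1895.4 = 9P and P* = 210.6.
Plugging P* into demand: Q* = 3589.8 - 3(210.6) = 2958.
Demand choke price (Qd = 0): P = 3589.8/3 = 1196.6. Consumer surplus = ½ × (1196.6 - 210.6) × 2958 = 1458294.

Consumer surplus = 1458294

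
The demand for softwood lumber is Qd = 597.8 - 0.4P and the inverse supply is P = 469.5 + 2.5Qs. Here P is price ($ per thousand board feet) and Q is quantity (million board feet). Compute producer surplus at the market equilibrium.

Producer surplus = 52531.25

Solving each curve for Q: Qs = -187.8 + 0.4P.
At equilibrium Qd = Qs, so 597.8 - 0.4P = -187.8 + 0.4P; collecting terms, 785.6 = 0.8P and P* = 982.
Plugging P* into demand: Q* = 597.8 - 0.4(982) = 205.
Supply choke price (Qs = 0): P = 469.5. Producer surplus = ½ × (982 - 469.5) × 205 = 52531.25.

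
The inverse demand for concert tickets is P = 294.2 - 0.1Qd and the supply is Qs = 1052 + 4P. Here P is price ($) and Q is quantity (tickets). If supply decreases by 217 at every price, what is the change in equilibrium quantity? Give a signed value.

In direct form, Qd = 2942 - 10P.
Equating demand and supply, 2942 - 10P = 1052 + 4P gives 14P = 1890, so P* = 135.
Then Q* = 2942 - 10(135) = 1592.
After the shift, supply is Qs = 835 + 4P.
Re-solving, 14P = 2107 gives P = 150.5 and Q = 1437.
ΔQ = 1437 - 1592 = -155.

ΔQ = -155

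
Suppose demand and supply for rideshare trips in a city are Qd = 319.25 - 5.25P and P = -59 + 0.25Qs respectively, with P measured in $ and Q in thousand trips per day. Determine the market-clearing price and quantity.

P* = 9, Q* = 272

Solving each curve for Q: Qs = 236 + 4P.
At equilibrium Qd = Qs, so 319.25 - 5.25P = 236 + 4P; collecting terms, 83.25 = 9.25P and P* = 9.
Substitute back: Q* = 319.25 - 5.25(9) = 272.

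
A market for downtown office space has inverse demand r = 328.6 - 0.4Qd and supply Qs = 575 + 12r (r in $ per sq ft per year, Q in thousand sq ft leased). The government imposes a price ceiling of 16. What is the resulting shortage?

Inverting to quantity form: Qd = 821.5 - 2.5r.
At r = 16: Qd = 781.5 and Qs = 767.
Shortage = Qd - Qs = 781.5 - 767 = 14.5.

Shortage = 14.5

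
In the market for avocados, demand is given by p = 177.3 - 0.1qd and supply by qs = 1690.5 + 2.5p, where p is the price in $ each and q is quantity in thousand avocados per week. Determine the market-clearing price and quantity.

In direct form, qd = 1773 - 10p.
The market clears where 1773 - 10p = 1690.5 + 2.5p. Rearranging, 12.5p = 82.5, hence p* = 6.6.
Substitute back: q* = 1773 - 10(6.6) = 1707.

p* = 6.6, q* = 1707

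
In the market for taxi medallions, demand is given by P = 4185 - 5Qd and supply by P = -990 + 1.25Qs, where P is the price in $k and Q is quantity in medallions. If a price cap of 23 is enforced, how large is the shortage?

Shortage = 22

In direct form, Qd = 837 - 0.2P and Qs = 792 + 0.8P.
At P = 23: Qd = 832.4 and Qs = 810.4.
Shortage = Qd - Qs = 832.4 - 810.4 = 22.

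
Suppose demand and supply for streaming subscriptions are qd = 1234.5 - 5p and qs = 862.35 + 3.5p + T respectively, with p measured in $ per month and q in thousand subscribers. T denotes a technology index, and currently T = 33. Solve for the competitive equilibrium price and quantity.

p* = 39.9, q* = 1035

With T = 33, supply is qs = 895.35 + 3.5p.
The market clears where 1234.5 - 5p = 895.35 + 3.5p. Rearranging, 8.5p = 339.15, hence p* = 39.9.
Substitute back: q* = 1234.5 - 5(39.9) = 1035.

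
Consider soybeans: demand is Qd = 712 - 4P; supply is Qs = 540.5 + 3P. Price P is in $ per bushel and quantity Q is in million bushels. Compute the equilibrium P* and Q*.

P* = 24.5, Q* = 614

Equating demand and supply, 712 - 4P = 540.5 + 3P gives 7P = 171.5, so P* = 24.5.
Then Q* = 712 - 4(24.5) = 614.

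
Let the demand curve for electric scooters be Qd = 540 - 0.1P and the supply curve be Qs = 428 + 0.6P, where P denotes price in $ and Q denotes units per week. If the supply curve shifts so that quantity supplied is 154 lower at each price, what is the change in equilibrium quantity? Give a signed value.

ΔQ = -22

Equating demand and supply, 540 - 0.1P = 428 + 0.6P gives 0.7P = 112, so P* = 160.
From the demand curve, Q* = 540 - 0.1(160) = 524.
After the shift, supply is Qs = 274 + 0.6P.
Re-solving, 0.7P = 266 gives P = 380 and Q = 502.
ΔQ = 502 - 524 = -22.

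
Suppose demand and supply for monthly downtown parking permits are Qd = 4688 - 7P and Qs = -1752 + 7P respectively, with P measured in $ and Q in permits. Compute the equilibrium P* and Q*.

At equilibrium Qd = Qs, so 4688 - 7P = -1752 + 7P; collecting terms, 6440 = 14P and P* = 460.
Plugging P* into demand: Q* = 4688 - 7(460) = 1468.

P* = 460, Q* = 1468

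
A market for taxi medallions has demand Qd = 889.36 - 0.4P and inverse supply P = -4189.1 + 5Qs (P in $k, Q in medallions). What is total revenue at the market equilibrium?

Total revenue = 73444.5

Solving each curve for Q: Qs = 837.82 + 0.2P.
At equilibrium Qd = Qs, so 889.36 - 0.4P = 837.82 + 0.2P; collecting terms, 51.54 = 0.6P and P* = 85.9.
Plugging P* into demand: Q* = 889.36 - 0.4(85.9) = 855.
Total revenue = P* × Q* = 85.9 × 855 = 73444.5.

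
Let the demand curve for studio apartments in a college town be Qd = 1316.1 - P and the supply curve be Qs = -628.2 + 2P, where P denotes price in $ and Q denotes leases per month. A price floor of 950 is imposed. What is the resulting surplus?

With P fixed at 950, quantity demanded is 366.1 and quantity supplied is 1271.8.
Surplus = Qs - Qd = 1271.8 - 366.1 = 905.7.

Surplus = 905.7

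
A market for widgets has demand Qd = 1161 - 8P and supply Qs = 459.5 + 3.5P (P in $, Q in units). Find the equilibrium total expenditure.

At equilibrium Qd = Qs, so 1161 - 8P = 459.5 + 3.5P; collecting terms, 701.5 = 11.5P and P* = 61.
Then Q* = 1161 - 8(61) = 673.
Total expenditure = P* × Q* = 61 × 673 = 41053.

Total expenditure = 41053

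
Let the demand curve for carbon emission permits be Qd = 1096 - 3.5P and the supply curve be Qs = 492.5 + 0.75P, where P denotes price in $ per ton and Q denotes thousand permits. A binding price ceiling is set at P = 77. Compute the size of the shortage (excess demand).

At P = 77: Qd = 826.5 and Qs = 550.25.
Shortage = Qd - Qs = 826.5 - 550.25 = 276.25.

Shortage = 276.25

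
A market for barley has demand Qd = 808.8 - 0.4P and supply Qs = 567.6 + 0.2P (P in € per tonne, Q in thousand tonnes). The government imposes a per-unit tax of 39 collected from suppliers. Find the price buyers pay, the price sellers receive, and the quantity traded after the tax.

The tax drives a wedge P_b - P_s = 39. Substituting P_s = P_b - 39 into supply: Qs = 559.8 + 0.2P_b.
Market clearing requires 808.8 - 0.4P_b = 559.8 + 0.2P_b; hence 249 = 0.6P_b and P_b = 415.
So P_s = 376 and the quantity traded is Q = 808.8 - 0.4(415) = 642.8.

P_b = 415, P_s = 376, Q = 642.8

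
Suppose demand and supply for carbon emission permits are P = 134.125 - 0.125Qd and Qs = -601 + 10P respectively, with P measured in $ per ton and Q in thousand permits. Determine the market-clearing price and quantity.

Rewriting in direct form: Qd = 1073 - 8P.
The market clears where 1073 - 8P = -601 + 10P. Rearranging, 18P = 1674, hence P* = 93.
Plugging P* into demand: Q* = 1073 - 8(93) = 329.

P* = 93, Q* = 329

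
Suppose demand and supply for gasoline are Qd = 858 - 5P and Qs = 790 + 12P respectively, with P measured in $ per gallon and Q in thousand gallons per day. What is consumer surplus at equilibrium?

Set Qd = Qs: 858 - 5P = 790 + 12P, so 68 = 17P and P* = 4.
Plugging P* into demand: Q* = 858 - 5(4) = 838.
Demand choke price (Qd = 0): P = 858/5 = 171.6. Consumer surplus = ½ × (171.6 - 4) × 838 = 70224.4.

Consumer surplus = 70224.4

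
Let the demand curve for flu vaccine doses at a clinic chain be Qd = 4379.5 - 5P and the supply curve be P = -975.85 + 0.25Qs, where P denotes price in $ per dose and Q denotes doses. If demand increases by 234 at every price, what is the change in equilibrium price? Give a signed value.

ΔP = 26

Rewriting in direct form: Qs = 3903.4 + 4P.
The market clears where 4379.5 - 5P = 3903.4 + 4P. Rearranging, 9P = 476.1, hence P* = 52.9.
From the demand curve, Q* = 4379.5 - 5(52.9) = 4115.
After the shift, demand is Qd = 4613.5 - 5P.
The new intersection has 710.1 = 9P, i.e. P = 78.9, Q = 4219.
ΔP = 78.9 - 52.9 = 26.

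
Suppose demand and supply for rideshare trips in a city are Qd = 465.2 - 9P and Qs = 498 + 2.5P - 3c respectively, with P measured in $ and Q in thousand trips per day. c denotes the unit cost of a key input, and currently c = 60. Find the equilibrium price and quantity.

P* = 12.8, Q* = 350

With c = 60, supply is Qs = 318 + 2.5P.
At equilibrium Qd = Qs, so 465.2 - 9P = 318 + 2.5P; collecting terms, 147.2 = 11.5P and P* = 12.8.
From the demand curve, Q* = 465.2 - 9(12.8) = 350.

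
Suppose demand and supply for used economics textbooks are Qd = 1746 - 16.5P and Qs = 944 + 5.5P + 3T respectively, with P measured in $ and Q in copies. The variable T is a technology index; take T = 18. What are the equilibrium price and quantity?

With T = 18, supply is Qs = 998 + 5.5P.
Set Qd = Qs: 1746 - 16.5P = 998 + 5.5P, so 748 = 22P and P* = 34.
Substitute back: Q* = 1746 - 16.5(34) = 1185.

P* = 34, Q* = 1185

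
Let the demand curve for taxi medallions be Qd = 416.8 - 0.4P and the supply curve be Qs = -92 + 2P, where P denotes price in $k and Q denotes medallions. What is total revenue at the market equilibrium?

Set Qd = Qs: 416.8 - 0.4P = -92 + 2P, so 508.8 = 2.4P and P* = 212.
From the demand curve, Q* = 416.8 - 0.4(212) = 332.
Total revenue = P* × Q* = 212 × 332 = 70384.

Total revenue = 70384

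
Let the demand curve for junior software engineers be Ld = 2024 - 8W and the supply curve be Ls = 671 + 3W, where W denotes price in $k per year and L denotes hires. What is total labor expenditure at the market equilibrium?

At equilibrium Ld = Ls, so 2024 - 8W = 671 + 3W; collecting terms, 1353 = 11W and W* = 123.
Substitute back: L* = 2024 - 8(123) = 1040.
Total labor expenditure = W* × L* = 123 × 1040 = 127920.

Total labor expenditure = 127920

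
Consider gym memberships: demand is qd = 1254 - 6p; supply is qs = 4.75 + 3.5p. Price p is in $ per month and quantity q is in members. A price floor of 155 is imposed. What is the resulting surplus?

Surplus = 223.25

With p fixed at 155, quantity demanded is 324 and quantity supplied is 547.25.
Surplus = qs - qd = 547.25 - 324 = 223.25.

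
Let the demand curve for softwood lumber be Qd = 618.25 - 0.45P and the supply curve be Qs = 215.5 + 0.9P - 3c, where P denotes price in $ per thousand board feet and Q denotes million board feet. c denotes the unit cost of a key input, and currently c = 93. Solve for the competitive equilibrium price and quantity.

P* = 505, Q* = 391

With c = 93, supply is Qs = -63.5 + 0.9P.
Set Qd = Qs: 618.25 - 0.45P = -63.5 + 0.9P, so 681.75 = 1.35P and P* = 505.
Plugging P* into demand: Q* = 618.25 - 0.45(505) = 391.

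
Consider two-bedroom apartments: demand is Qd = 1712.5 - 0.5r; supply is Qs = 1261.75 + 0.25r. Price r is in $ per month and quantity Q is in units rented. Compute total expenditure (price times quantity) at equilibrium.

Total expenditure = 848612

At equilibrium Qd = Qs, so 1712.5 - 0.5r = 1261.75 + 0.25r; collecting terms, 450.75 = 0.75r and r* = 601.
From the demand curve, Q* = 1712.5 - 0.5(601) = 1412.
Total expenditure = r* × Q* = 601 × 1412 = 848612.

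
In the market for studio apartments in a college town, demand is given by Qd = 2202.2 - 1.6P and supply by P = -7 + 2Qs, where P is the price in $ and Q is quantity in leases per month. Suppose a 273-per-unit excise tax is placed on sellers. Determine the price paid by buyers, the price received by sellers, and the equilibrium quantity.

P_b = 1112, P_s = 839, Q = 423

Inverting to quantity form: Qs = 3.5 + 0.5P.
The tax drives a wedge P_b - P_s = 273. Substituting P_s = P_b - 273 into supply: Qs = -133 + 0.5P_b.
Equate demand and the shifted supply: 2202.2 - 1.6P_b = -133 + 0.5P_b, giving 2.1P_b = 2335.2, so P_b = 1112.
Then P_s = 1112 - 273 = 839 and Q = 2202.2 - 1.6(1112) = 423.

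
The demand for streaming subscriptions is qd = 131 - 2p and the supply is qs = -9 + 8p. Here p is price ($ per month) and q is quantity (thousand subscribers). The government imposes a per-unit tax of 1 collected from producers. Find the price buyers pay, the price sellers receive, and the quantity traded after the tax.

Producers keep p_s = p_b - 1 per unit, so supply in terms of the buyer price is qs = -17 + 8p_b.
Equate demand and the shifted supply: 131 - 2p_b = -17 + 8p_b, giving 10p_b = 148, so p_b = 14.8.
Then p_s = 14.8 - 1 = 13.8 and q = 131 - 2(14.8) = 101.4.

p_b = 14.8, p_s = 13.8, q = 101.4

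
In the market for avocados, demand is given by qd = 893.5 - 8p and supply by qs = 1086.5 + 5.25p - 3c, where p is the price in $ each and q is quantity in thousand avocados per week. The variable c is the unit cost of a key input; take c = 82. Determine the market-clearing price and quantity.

p* = 4, q* = 861.5

With c = 82, supply is qs = 840.5 + 5.25p.
The market clears where 893.5 - 8p = 840.5 + 5.25p. Rearranging, 13.25p = 53, hence p* = 4.
Plugging p* into demand: q* = 893.5 - 8(4) = 861.5.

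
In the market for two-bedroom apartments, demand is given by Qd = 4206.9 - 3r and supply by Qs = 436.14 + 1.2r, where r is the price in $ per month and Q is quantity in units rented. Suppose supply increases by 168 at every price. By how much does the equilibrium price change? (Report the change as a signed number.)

Δr = -40

The market clears where 4206.9 - 3r = 436.14 + 1.2r. Rearranging, 4.2r = 3770.76, hence r* = 897.8.
Then Q* = 4206.9 - 3(897.8) = 1513.5.
After the shift, supply is Qs = 604.14 + 1.2r.
The new intersection has 3602.76 = 4.2r, i.e. r = 857.8, Q = 1633.5.
Δr = 857.8 - 897.8 = -40.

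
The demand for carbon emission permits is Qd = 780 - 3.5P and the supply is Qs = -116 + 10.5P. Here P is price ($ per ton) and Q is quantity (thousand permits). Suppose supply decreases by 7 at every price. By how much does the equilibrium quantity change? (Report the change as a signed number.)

At equilibrium Qd = Qs, so 780 - 3.5P = -116 + 10.5P; collecting terms, 896 = 14P and P* = 64.
Plugging P* into demand: Q* = 780 - 3.5(64) = 556.
After the shift, supply is Qs = -123 + 10.5P.
The new intersection has 903 = 14P, i.e. P = 64.5, Q = 554.25.
ΔQ = 554.25 - 556 = -1.75.

ΔQ = -1.75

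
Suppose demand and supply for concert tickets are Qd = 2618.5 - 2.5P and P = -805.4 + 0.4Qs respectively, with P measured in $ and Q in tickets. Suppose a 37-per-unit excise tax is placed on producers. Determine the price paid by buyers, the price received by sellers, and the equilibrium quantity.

Solving each curve for Q: Qs = 2013.5 + 2.5P.
The tax drives a wedge P_b - P_s = 37. Substituting P_s = P_b - 37 into supply: Qs = 1921 + 2.5P_b.
Equate demand and the shifted supply: 2618.5 - 2.5P_b = 1921 + 2.5P_b, giving 5P_b = 697.5, so P_b = 139.5.
Then P_s = 139.5 - 37 = 102.5 and Q = 2618.5 - 2.5(139.5) = 2269.75.

P_b = 139.5, P_s = 102.5, Q = 2269.75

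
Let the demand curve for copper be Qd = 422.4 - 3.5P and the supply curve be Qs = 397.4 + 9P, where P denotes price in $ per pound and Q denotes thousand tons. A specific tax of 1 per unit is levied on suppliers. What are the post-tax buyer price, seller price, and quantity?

Suppliers keep P_s = P_b - 1 per unit, so supply in terms of the buyer price is Qs = 388.4 + 9P_b.
Set Qd = Qs: 422.4 - 3.5P_b = 388.4 + 9P_b, so 34 = 12.5P_b and P_b = 2.72.
Then P_s = 2.72 - 1 = 1.72 and Q = 422.4 - 3.5(2.72) = 412.88.

P_b = 2.72, P_s = 1.72, Q = 412.88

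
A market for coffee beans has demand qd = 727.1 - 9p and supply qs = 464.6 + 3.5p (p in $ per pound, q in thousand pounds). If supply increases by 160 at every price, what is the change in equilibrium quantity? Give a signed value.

The market clears where 727.1 - 9p = 464.6 + 3.5p. Rearranging, 12.5p = 262.5, hence p* = 21.
Then q* = 727.1 - 9(21) = 538.1.
After the shift, supply is qs = 624.6 + 3.5p.
Re-solving, 12.5p = 102.5 gives p = 8.2 and q = 653.3.
Δq = 653.3 - 538.1 = 115.2.

Δq = 115.2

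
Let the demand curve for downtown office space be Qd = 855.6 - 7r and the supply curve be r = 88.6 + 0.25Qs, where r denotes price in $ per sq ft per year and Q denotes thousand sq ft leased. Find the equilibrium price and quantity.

In direct form, Qs = -354.4 + 4r.
At equilibrium Qd = Qs, so 855.6 - 7r = -354.4 + 4r; collecting terms, 1210 = 11r and r* = 110.
Substitute back: Q* = 855.6 - 7(110) = 85.6.

r* = 110, Q* = 85.6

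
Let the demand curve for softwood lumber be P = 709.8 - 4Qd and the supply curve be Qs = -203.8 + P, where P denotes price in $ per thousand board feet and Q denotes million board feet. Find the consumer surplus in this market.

Rewriting in direct form: Qd = 177.45 - 0.25P.
At equilibrium Qd = Qs, so 177.45 - 0.25P = -203.8 + P; collecting terms, 381.25 = 1.25P and P* = 305.
Plugging P* into demand: Q* = 177.45 - 0.25(305) = 101.2.
Demand choke price (Qd = 0): P = 177.45/0.25 = 709.8. Consumer surplus = ½ × (709.8 - 305) × 101.2 = 20482.88.

Consumer surplus = 20482.88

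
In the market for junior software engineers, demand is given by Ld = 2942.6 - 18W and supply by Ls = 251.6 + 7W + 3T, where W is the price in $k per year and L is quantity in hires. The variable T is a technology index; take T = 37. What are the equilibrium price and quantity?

W* = 103.2, L* = 1085

With T = 37, supply is Ls = 362.6 + 7W.
Set Ld = Ls: 2942.6 - 18W = 362.6 + 7W, so 2580 = 25W and W* = 103.2.
Plugging W* into demand: L* = 2942.6 - 18(103.2) = 1085.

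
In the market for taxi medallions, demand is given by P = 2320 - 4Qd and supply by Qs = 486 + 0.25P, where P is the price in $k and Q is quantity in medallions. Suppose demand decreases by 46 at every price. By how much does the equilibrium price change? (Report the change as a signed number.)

ΔP = -92

Rewriting in direct form: Qd = 580 - 0.25P.
At equilibrium Qd = Qs, so 580 - 0.25P = 486 + 0.25P; collecting terms, 94 = 0.5P and P* = 188.
From the demand curve, Q* = 580 - 0.25(188) = 533.
After the shift, demand is Qd = 534 - 0.25P.
The new intersection has 48 = 0.5P, i.e. P = 96, Q = 510.
ΔP = 96 - 188 = -92.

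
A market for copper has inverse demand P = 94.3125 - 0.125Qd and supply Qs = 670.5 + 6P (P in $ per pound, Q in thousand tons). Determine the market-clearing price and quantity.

P* = 6, Q* = 706.5

Inverting to quantity form: Qd = 754.5 - 8P.
The market clears where 754.5 - 8P = 670.5 + 6P. Rearranging, 14P = 84, hence P* = 6.
Plugging P* into demand: Q* = 754.5 - 8(6) = 706.5.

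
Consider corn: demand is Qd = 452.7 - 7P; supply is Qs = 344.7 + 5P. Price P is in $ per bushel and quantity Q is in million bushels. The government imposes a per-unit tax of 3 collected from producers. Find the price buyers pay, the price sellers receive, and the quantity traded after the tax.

P_b = 10.25, P_s = 7.25, Q = 380.95

With a tax of 3 on producers, they supply based on the net price P_s = P_b - 3, so Qs = 329.7 + 5P_b.
Market clearing requires 452.7 - 7P_b = 329.7 + 5P_b; hence 123 = 12P_b and P_b = 10.25.
So P_s = 7.25 and the quantity traded is Q = 452.7 - 7(10.25) = 380.95.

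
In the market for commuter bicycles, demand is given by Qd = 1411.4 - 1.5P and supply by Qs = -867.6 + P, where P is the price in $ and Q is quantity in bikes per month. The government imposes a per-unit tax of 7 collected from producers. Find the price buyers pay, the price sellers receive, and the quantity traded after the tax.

P_b = 914.4, P_s = 907.4, Q = 39.8

Producers keep P_s = P_b - 7 per unit, so supply in terms of the buyer price is Qs = -874.6 + P_b.
Market clearing requires 1411.4 - 1.5P_b = -874.6 + P_b; hence 2286 = 2.5P_b and P_b = 914.4.
So P_s = 907.4 and the quantity traded is Q = 1411.4 - 1.5(914.4) = 39.8.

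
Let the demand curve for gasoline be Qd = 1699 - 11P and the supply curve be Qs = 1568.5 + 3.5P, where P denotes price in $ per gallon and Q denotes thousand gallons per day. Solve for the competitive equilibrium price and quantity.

P* = 9, Q* = 1600

At equilibrium Qd = Qs, so 1699 - 11P = 1568.5 + 3.5P; collecting terms, 130.5 = 14.5P and P* = 9.
Then Q* = 1699 - 11(9) = 1600.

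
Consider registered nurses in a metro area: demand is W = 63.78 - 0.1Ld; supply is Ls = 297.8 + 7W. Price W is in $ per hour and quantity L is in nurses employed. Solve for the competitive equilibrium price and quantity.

W* = 20, L* = 437.8

Rewriting in direct form: Ld = 637.8 - 10W.
At equilibrium Ld = Ls, so 637.8 - 10W = 297.8 + 7W; collecting terms, 340 = 17W and W* = 20.
Substitute back: L* = 637.8 - 10(20) = 437.8.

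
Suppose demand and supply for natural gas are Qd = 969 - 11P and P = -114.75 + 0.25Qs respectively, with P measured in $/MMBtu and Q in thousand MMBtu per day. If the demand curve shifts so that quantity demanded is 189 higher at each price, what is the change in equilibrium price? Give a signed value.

ΔP = 12.6

In direct form, Qs = 459 + 4P.
Set Qd = Qs: 969 - 11P = 459 + 4P, so 510 = 15P and P* = 34.
From the demand curve, Q* = 969 - 11(34) = 595.
After the shift, demand is Qd = 1158 - 11P.
The new intersection has 699 = 15P, i.e. P = 46.6, Q = 645.4.
ΔP = 46.6 - 34 = 12.6.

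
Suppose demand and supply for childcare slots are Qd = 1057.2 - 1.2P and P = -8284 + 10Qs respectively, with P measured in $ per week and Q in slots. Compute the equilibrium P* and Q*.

P* = 176, Q* = 846

Solving each curve for Q: Qs = 828.4 + 0.1P.
At equilibrium Qd = Qs, so 1057.2 - 1.2P = 828.4 + 0.1P; collecting terms, 228.8 = 1.3P and P* = 176.
Substitute back: Q* = 1057.2 - 1.2(176) = 846.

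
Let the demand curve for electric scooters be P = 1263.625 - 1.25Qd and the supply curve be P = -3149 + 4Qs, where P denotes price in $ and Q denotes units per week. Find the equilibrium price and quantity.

Inverting to quantity form: Qd = 1010.9 - 0.8P and Qs = 787.25 + 0.25P.
At equilibrium Qd = Qs, so 1010.9 - 0.8P = 787.25 + 0.25P; collecting terms, 223.65 = 1.05P and P* = 213.
From the demand curve, Q* = 1010.9 - 0.8(213) = 840.5.

P* = 213, Q* = 840.5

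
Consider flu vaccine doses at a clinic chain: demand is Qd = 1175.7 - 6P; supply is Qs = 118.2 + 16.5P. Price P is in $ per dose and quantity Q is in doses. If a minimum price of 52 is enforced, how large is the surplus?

Surplus = 112.5

At P = 52: Qd = 863.7 and Qs = 976.2.
Surplus = Qs - Qd = 976.2 - 863.7 = 112.5.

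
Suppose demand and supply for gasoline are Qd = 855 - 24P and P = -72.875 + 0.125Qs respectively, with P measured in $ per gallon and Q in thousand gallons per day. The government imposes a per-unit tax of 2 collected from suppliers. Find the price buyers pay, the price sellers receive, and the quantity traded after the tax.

P_b = 9, P_s = 7, Q = 639

Rewriting in direct form: Qs = 583 + 8P.
With a tax of 2 on suppliers, they supply based on the net price P_s = P_b - 2, so Qs = 567 + 8P_b.
Market clearing requires 855 - 24P_b = 567 + 8P_b; hence 288 = 32P_b and P_b = 9.
Then P_s = 9 - 2 = 7 and Q = 855 - 24(9) = 639.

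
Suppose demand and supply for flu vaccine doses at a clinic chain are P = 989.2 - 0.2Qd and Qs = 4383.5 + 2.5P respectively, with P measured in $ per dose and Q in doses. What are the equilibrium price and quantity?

P* = 75, Q* = 4571

Solving each curve for Q: Qd = 4946 - 5P.
The market clears where 4946 - 5P = 4383.5 + 2.5P. Rearranging, 7.5P = 562.5, hence P* = 75.
Plugging P* into demand: Q* = 4946 - 5(75) = 4571.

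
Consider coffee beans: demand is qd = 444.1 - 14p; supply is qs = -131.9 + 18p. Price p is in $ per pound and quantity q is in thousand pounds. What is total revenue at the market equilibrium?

Total revenue = 3457.8

Equating demand and supply, 444.1 - 14p = -131.9 + 18p gives 32p = 576, so p* = 18.
From the demand curve, q* = 444.1 - 14(18) = 192.1.
Total revenue = p* × q* = 18 × 192.1 = 3457.8.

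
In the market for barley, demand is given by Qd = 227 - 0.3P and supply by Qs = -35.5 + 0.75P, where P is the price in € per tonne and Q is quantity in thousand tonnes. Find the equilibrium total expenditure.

Set Qd = Qs: 227 - 0.3P = -35.5 + 0.75P, so 262.5 = 1.05P and P* = 250.
Substitute back: Q* = 227 - 0.3(250) = 152.
Total expenditure = P* × Q* = 250 × 152 = 38000.

Total expenditure = 38000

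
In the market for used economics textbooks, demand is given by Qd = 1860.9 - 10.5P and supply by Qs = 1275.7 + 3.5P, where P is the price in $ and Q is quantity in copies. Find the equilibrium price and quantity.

P* = 41.8, Q* = 1422

Set Qd = Qs: 1860.9 - 10.5P = 1275.7 + 3.5P, so 585.2 = 14P and P* = 41.8.
Then Q* = 1860.9 - 10.5(41.8) = 1422.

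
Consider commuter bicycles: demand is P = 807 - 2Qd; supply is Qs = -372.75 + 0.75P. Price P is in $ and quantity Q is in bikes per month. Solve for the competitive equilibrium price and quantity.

P* = 621, Q* = 93

Inverting to quantity form: Qd = 403.5 - 0.5P.
At equilibrium Qd = Qs, so 403.5 - 0.5P = -372.75 + 0.75P; collecting terms, 776.25 = 1.25P and P* = 621.
From the demand curve, Q* = 403.5 - 0.5(621) = 93.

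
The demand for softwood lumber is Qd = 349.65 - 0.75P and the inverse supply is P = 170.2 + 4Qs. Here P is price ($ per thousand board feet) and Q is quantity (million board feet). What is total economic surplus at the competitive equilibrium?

In direct form, Qs = -42.55 + 0.25P.
At equilibrium Qd = Qs, so 349.65 - 0.75P = -42.55 + 0.25P; collecting terms, 392.2 = P and P* = 392.2.
Substitute back: Q* = 349.65 - 0.75(392.2) = 55.5.
Demand choke price = 466.2; supply choke price = 170.2. CS = ½(466.2 - 392.2)(55.5) = 2053.5; PS = ½(392.2 - 170.2)(55.5) = 6160.5. Total surplus = 8214.

Total surplus = 8214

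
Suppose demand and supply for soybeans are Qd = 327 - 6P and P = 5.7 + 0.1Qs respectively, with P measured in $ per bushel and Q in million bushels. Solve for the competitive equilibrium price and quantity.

Solving each curve for Q: Qs = -57 + 10P.
At equilibrium Qd = Qs, so 327 - 6P = -57 + 10P; collecting terms, 384 = 16P and P* = 24.
Plugging P* into demand: Q* = 327 - 6(24) = 183.

P* = 24, Q* = 183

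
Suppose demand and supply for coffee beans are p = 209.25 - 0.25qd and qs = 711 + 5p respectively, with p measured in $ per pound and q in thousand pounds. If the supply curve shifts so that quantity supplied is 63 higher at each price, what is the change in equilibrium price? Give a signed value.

Δp = -7

In direct form, qd = 837 - 4p.
The market clears where 837 - 4p = 711 + 5p. Rearranging, 9p = 126, hence p* = 14.
Plugging p* into demand: q* = 837 - 4(14) = 781.
After the shift, supply is qs = 774 + 5p.
Re-solving, 9p = 63 gives p = 7 and q = 809.
Δp = 7 - 14 = -7.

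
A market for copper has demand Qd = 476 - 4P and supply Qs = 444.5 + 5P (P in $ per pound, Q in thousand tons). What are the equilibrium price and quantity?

At equilibrium Qd = Qs, so 476 - 4P = 444.5 + 5P; collecting terms, 31.5 = 9P and P* = 3.5.
Plugging P* into demand: Q* = 476 - 4(3.5) = 462.

P* = 3.5, Q* = 462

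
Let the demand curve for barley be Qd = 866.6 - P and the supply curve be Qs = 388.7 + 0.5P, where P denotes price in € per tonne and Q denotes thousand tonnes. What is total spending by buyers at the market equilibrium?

At equilibrium Qd = Qs, so 866.6 - P = 388.7 + 0.5P; collecting terms, 477.9 = 1.5P and P* = 318.6.
Substitute back: Q* = 866.6 - 318.6 = 548.
Total spending by buyers = P* × Q* = 318.6 × 548 = 174592.8.

Total spending by buyers = 174592.8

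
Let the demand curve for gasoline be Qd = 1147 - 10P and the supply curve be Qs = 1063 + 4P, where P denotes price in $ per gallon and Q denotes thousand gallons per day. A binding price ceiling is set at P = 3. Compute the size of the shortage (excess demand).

Shortage = 42

At P = 3: Qd = 1117 and Qs = 1075.
Shortage = Qd - Qs = 1117 - 1075 = 42.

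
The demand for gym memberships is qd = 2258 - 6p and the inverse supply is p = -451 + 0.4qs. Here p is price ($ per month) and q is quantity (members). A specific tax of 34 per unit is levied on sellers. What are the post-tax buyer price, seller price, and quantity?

Rewriting in direct form: qs = 1127.5 + 2.5p.
With a tax of 34 on sellers, they supply based on the net price p_s = p_b - 34, so qs = 1042.5 + 2.5p_b.
Equate demand and the shifted supply: 2258 - 6p_b = 1042.5 + 2.5p_b, giving 8.5p_b = 1215.5, so p_b = 143.
Then p_s = 143 - 34 = 109 and q = 2258 - 6(143) = 1400.

p_b = 143, p_s = 109, q = 1400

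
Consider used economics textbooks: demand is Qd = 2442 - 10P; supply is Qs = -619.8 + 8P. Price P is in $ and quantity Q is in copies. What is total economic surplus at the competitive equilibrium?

At equilibrium Qd = Qs, so 2442 - 10P = -619.8 + 8P; collecting terms, 3061.8 = 18P and P* = 170.1.
Substitute back: Q* = 2442 - 10(170.1) = 741.
Demand choke price = 244.2; supply choke price = 77.475. CS = ½(244.2 - 170.1)(741) = 27454.05; PS = ½(170.1 - 77.475)(741) = 34317.5625. Total surplus = 61771.6125.

Total surplus = 61771.6125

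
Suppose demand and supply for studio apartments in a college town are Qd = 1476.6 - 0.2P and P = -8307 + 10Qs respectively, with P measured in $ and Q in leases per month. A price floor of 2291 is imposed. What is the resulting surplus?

Surplus = 41.4

Solving each curve for Q: Qs = 830.7 + 0.1P.
At P = 2291: Qd = 1018.4 and Qs = 1059.8.
Surplus = Qs - Qd = 1059.8 - 1018.4 = 41.4.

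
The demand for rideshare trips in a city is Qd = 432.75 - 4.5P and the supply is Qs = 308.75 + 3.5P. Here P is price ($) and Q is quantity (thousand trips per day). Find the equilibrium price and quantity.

P* = 15.5, Q* = 363

Equating demand and supply, 432.75 - 4.5P = 308.75 + 3.5P gives 8P = 124, so P* = 15.5.
Plugging P* into demand: Q* = 432.75 - 4.5(15.5) = 363.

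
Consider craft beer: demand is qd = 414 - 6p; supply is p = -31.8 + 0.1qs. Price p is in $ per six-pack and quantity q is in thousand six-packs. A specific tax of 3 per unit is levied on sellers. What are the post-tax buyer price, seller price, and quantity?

Rewriting in direct form: qs = 318 + 10p.
The tax drives a wedge p_b - p_s = 3. Substituting p_s = p_b - 3 into supply: qs = 288 + 10p_b.
Set qd = qs: 414 - 6p_b = 288 + 10p_b, so 126 = 16p_b and p_b = 7.875.
So p_s = 4.875 and the quantity traded is q = 414 - 6(7.875) = 366.75.

p_b = 7.875, p_s = 4.875, q = 366.75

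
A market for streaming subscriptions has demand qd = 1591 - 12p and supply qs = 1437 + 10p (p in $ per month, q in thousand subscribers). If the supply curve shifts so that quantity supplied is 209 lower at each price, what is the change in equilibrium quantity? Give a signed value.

Equating demand and supply, 1591 - 12p = 1437 + 10p gives 22p = 154, so p* = 7.
From the demand curve, q* = 1591 - 12(7) = 1507.
After the shift, supply is qs = 1228 + 10p.
New equilibrium: 363 = 22p, so p = 16.5 and q = 1393.
Δq = 1393 - 1507 = -114.

Δq = -114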